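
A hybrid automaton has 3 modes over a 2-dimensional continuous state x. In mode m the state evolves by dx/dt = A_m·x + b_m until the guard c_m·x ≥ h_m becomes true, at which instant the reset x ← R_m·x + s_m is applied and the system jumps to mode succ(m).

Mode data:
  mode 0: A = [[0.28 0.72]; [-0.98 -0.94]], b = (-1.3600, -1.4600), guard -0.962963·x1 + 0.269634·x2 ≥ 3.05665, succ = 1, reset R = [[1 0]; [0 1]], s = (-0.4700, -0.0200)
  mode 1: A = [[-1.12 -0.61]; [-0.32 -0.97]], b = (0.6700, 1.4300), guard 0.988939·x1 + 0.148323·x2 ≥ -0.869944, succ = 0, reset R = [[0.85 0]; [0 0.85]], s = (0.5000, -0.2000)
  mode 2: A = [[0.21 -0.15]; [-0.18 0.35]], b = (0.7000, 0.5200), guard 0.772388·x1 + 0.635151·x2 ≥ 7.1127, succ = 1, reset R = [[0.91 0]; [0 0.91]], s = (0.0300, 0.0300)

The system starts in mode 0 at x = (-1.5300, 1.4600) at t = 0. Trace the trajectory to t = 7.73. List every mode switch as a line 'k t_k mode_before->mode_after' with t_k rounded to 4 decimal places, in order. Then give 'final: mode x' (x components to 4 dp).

Mode 0: guard c·x = 3.0566 hit at Δt = 1.1462 (t = 1.1462), x⁻ = (-2.8857, 1.0305) → reset → x⁺ = (-3.3557, 1.0105), jump to mode 1
Mode 1: guard c·x = -0.8699 hit at Δt = 1.1155 (t = 2.2617), x⁻ = (-1.1361, 1.7100) → reset → x⁺ = (-0.4657, 1.2535), jump to mode 0
Mode 0: guard c·x = 3.0566 hit at Δt = 1.7446 (t = 4.0063), x⁻ = (-3.0046, 0.6059) → reset → x⁺ = (-3.4746, 0.5859), jump to mode 1
Mode 1: guard c·x = -0.8699 hit at Δt = 1.0818 (t = 5.0882), x⁻ = (-1.1127, 1.5539) → reset → x⁺ = (-0.4458, 1.1208), jump to mode 0
Mode 0: guard c·x = 3.0566 hit at Δt = 1.7125 (t = 6.8007), x⁻ = (-3.0101, 0.5860) → reset → x⁺ = (-3.4801, 0.5660), jump to mode 1
Mode 1: flow for 0.9293 to horizon, guard not reached → x = (-1.2739, 1.4960)

1 1.1462 0->1
2 2.2617 1->0
3 4.0063 0->1
4 5.0882 1->0
5 6.8007 0->1
final: 1 -1.2739 1.4960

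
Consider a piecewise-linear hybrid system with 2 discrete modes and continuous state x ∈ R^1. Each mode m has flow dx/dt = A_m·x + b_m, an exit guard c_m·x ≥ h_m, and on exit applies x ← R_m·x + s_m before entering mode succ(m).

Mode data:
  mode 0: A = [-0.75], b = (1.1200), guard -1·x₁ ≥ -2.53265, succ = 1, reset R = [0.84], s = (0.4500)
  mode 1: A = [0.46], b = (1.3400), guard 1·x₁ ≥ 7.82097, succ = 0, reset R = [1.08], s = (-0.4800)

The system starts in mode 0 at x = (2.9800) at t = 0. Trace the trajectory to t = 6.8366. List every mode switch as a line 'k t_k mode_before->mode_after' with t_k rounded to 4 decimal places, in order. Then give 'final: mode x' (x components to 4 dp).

Mode 0: guard c·x = -2.5326 hit at Δt = 0.4773 (t = 0.4773), x⁻ = (2.5326) → reset → x⁺ = (2.5774), jump to mode 1
Mode 1: guard c·x = 7.8210 hit at Δt = 1.4574 (t = 1.9347), x⁻ = (7.8210) → reset → x⁺ = (7.9666), jump to mode 0
Mode 0: guard c·x = -2.5326 hit at Δt = 2.4388 (t = 4.3735), x⁻ = (2.5326) → reset → x⁺ = (2.5774), jump to mode 1
Mode 1: guard c·x = 7.8210 hit at Δt = 1.4574 (t = 5.8309), x⁻ = (7.8210) → reset → x⁺ = (7.9666), jump to mode 0
Mode 0: flow for 1.0057 to horizon, guard not reached → x = (4.5381)

1 0.4773 0->1
2 1.9347 1->0
3 4.3735 0->1
4 5.8309 1->0
final: 0 4.5381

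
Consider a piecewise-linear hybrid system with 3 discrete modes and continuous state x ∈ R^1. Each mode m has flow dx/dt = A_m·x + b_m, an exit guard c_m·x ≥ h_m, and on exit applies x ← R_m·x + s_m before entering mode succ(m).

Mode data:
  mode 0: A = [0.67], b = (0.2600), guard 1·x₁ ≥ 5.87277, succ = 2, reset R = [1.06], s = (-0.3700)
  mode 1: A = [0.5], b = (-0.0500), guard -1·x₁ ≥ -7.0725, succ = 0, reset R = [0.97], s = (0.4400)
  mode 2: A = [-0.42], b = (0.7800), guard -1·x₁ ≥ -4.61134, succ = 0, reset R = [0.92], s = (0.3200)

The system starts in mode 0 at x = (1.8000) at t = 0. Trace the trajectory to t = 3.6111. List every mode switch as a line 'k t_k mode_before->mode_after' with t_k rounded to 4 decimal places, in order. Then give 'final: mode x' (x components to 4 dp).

Mode 0: guard c·x = 5.8728 hit at Δt = 1.5691 (t = 1.5691), x⁻ = (5.8728) → reset → x⁺ = (5.8551), jump to mode 2
Mode 2: guard c·x = -4.6113 hit at Δt = 0.8873 (t = 2.4564), x⁻ = (4.6113) → reset → x⁺ = (4.5624), jump to mode 0
Mode 0: guard c·x = 5.8728 hit at Δt = 0.3505 (t = 2.8069), x⁻ = (5.8728) → reset → x⁺ = (5.8551), jump to mode 2
Mode 2: flow for 0.8042 to horizon, guard not reached → x = (4.7092)

1 1.5691 0->2
2 2.4564 2->0
3 2.8069 0->2
final: 2 4.7092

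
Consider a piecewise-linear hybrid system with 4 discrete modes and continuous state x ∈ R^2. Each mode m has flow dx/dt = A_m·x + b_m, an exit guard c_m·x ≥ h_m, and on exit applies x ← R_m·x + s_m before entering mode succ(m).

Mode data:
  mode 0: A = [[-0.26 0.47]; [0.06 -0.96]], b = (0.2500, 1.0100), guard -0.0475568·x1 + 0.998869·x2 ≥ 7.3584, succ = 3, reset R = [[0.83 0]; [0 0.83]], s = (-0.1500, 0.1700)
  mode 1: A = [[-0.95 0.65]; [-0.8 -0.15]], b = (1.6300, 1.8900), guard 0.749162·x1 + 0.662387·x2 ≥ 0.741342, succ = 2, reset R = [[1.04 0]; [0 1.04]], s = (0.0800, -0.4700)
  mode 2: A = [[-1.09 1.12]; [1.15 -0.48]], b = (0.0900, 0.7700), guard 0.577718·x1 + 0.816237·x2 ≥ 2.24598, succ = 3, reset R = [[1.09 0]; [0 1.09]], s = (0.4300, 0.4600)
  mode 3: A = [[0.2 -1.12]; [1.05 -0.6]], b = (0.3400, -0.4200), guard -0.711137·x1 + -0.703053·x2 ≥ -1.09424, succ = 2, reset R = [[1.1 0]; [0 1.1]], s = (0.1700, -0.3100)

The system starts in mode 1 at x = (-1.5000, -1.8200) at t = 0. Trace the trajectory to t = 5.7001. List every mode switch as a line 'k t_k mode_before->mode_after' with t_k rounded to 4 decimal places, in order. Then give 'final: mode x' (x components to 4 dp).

1 1.0401 1->2
2 2.5629 2->3
3 3.5017 3->2
4 4.2538 2->3
5 5.1025 3->2
final: 2 0.8734 1.8759

Mode 1: guard c·x = 0.7413 hit at Δt = 1.0401 (t = 1.0401), x⁻ = (0.4215, 0.6425) → reset → x⁺ = (0.5183, 0.1982), jump to mode 2
Mode 2: guard c·x = 2.2460 hit at Δt = 1.5228 (t = 2.5629), x⁻ = (1.2126, 1.8933) → reset → x⁺ = (1.7518, 2.5237), jump to mode 3
Mode 3: guard c·x = -1.0942 hit at Δt = 0.9388 (t = 3.5017), x⁻ = (-0.0984, 1.6560) → reset → x⁺ = (0.0617, 1.5116), jump to mode 2
Mode 2: guard c·x = 2.2460 hit at Δt = 0.7521 (t = 4.2538), x⁻ = (1.0684, 1.9954) → reset → x⁺ = (1.5945, 2.6350), jump to mode 3
Mode 3: guard c·x = -1.0942 hit at Δt = 0.8488 (t = 5.1025), x⁻ = (-0.1603, 1.7186) → reset → x⁺ = (-0.0063, 1.5804), jump to mode 2
Mode 2: flow for 0.5976 to horizon, guard not reached → x = (0.8734, 1.8759)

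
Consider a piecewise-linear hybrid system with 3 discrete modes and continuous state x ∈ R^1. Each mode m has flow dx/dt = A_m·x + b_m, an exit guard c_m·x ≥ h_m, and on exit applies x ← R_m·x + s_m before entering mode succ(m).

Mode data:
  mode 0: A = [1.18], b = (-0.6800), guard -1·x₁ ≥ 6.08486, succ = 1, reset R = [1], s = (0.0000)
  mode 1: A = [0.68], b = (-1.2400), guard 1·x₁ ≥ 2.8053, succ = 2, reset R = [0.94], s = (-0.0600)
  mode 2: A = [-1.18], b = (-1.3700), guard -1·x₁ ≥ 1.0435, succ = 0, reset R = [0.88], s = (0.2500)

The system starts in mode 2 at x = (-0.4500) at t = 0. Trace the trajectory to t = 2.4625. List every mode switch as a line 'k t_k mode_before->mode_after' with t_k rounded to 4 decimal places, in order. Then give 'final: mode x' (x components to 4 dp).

Mode 2: guard c·x = 1.0435 hit at Δt = 1.5255 (t = 1.5255), x⁻ = (-1.0435) → reset → x⁺ = (-0.6683), jump to mode 0
Mode 0: flow for 0.9370 to horizon, guard not reached → x = (-3.1837)

1 1.5255 2->0
final: 0 -3.1837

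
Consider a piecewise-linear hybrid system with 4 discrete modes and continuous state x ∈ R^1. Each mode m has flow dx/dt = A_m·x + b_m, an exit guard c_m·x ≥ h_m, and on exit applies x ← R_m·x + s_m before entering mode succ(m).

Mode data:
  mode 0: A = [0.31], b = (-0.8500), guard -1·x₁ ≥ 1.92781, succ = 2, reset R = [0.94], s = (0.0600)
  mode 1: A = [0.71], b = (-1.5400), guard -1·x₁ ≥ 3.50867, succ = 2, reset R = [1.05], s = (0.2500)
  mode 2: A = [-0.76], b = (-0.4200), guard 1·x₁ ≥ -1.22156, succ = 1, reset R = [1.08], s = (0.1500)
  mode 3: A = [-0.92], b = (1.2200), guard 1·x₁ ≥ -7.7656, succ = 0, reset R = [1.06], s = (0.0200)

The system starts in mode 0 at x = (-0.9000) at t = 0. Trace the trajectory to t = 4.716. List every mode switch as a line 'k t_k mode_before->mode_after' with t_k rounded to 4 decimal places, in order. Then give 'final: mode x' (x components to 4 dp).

Mode 0: guard c·x = 1.9278 hit at Δt = 0.8019 (t = 0.8019), x⁻ = (-1.9278) → reset → x⁺ = (-1.7521), jump to mode 2
Mode 2: guard c·x = -1.2216 hit at Δt = 0.7684 (t = 1.5703), x⁻ = (-1.2216) → reset → x⁺ = (-1.1693), jump to mode 1
Mode 1: guard c·x = 3.5087 hit at Δt = 0.7480 (t = 2.3183), x⁻ = (-3.5087) → reset → x⁺ = (-3.4341), jump to mode 2
Mode 2: guard c·x = -1.2216 hit at Δt = 1.9216 (t = 4.2399), x⁻ = (-1.2216) → reset → x⁺ = (-1.1693), jump to mode 1
Mode 1: flow for 0.4761 to horizon, guard not reached → x = (-2.5120)

1 0.8019 0->2
2 1.5703 2->1
3 2.3183 1->2
4 4.2399 2->1
final: 1 -2.5120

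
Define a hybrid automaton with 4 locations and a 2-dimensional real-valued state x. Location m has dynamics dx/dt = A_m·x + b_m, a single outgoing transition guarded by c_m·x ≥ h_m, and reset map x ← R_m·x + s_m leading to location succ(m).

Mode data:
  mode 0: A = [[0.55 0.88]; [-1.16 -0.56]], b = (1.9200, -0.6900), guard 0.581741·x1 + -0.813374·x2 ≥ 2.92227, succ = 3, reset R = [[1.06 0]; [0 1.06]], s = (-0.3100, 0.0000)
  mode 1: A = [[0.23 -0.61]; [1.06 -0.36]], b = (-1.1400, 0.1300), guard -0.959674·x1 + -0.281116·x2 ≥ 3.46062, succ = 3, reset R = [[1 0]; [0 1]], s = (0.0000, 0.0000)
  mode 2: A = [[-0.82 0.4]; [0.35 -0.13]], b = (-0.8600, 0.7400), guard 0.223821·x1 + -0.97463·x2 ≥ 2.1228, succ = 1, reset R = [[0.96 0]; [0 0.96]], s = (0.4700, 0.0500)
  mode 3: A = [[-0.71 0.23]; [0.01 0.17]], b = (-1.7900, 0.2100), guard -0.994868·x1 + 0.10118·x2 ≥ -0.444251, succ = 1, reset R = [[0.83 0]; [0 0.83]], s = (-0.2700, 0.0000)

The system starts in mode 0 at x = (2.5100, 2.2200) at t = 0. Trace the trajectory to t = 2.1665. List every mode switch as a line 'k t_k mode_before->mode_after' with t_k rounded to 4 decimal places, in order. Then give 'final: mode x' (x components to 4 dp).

1 0.4499 0->3
2 1.6828 3->1
final: 1 -0.4733 -0.0324

Mode 0: guard c·x = 2.9223 hit at Δt = 0.4499 (t = 0.4499), x⁻ = (4.6803, -0.2453) → reset → x⁺ = (4.6511, -0.2601), jump to mode 3
Mode 3: guard c·x = -0.4443 hit at Δt = 1.2329 (t = 1.6828), x⁻ = (0.4464, -0.0009) → reset → x⁺ = (0.1006, -0.0008), jump to mode 1
Mode 1: flow for 0.4837 to horizon, guard not reached → x = (-0.4733, -0.0324)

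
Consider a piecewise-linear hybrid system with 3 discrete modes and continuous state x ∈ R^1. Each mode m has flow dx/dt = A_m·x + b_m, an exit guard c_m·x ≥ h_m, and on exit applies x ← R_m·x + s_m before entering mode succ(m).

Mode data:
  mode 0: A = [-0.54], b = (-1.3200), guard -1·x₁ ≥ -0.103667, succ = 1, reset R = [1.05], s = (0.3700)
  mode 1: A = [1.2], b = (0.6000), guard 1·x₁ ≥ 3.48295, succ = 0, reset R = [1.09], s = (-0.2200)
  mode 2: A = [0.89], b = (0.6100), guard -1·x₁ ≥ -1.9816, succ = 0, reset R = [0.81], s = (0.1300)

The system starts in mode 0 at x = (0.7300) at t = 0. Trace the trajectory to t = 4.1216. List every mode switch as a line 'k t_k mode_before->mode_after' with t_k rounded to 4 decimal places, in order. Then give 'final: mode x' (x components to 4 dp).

1 0.4070 0->1
2 1.5765 1->0
3 3.1689 0->1
final: 1 2.5707

Mode 0: guard c·x = -0.1037 hit at Δt = 0.4070 (t = 0.4070), x⁻ = (0.1037) → reset → x⁺ = (0.4789), jump to mode 1
Mode 1: guard c·x = 3.4830 hit at Δt = 1.1695 (t = 1.5765), x⁻ = (3.4829) → reset → x⁺ = (3.5764), jump to mode 0
Mode 0: guard c·x = -0.1037 hit at Δt = 1.5924 (t = 3.1689), x⁻ = (0.1037) → reset → x⁺ = (0.4789), jump to mode 1
Mode 1: flow for 0.9527 to horizon, guard not reached → x = (2.5707)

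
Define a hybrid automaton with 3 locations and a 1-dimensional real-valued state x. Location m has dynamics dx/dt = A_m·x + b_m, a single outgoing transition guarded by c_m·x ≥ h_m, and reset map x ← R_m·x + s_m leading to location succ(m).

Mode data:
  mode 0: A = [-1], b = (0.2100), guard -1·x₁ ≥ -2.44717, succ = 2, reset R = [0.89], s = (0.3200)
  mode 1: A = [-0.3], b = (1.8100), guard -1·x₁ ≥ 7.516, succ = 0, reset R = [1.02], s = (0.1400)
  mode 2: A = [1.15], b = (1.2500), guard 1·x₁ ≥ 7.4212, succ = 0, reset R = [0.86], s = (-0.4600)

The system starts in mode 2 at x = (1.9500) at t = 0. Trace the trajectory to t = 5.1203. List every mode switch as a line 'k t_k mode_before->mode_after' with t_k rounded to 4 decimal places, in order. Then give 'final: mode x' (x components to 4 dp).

Mode 2: guard c·x = 7.4212 hit at Δt = 0.8958 (t = 0.8958), x⁻ = (7.4212) → reset → x⁺ = (5.9222), jump to mode 0
Mode 0: guard c·x = -2.4472 hit at Δt = 0.9374 (t = 1.8332), x⁻ = (2.4472) → reset → x⁺ = (2.4980), jump to mode 2
Mode 2: guard c·x = 7.4212 hit at Δt = 0.7516 (t = 2.5847), x⁻ = (7.4212) → reset → x⁺ = (5.9222), jump to mode 0
Mode 0: guard c·x = -2.4472 hit at Δt = 0.9374 (t = 3.5221), x⁻ = (2.4472) → reset → x⁺ = (2.4980), jump to mode 2
Mode 2: guard c·x = 7.4212 hit at Δt = 0.7516 (t = 4.2737), x⁻ = (7.4212) → reset → x⁺ = (5.9222), jump to mode 0
Mode 0: flow for 0.8466 to horizon, guard not reached → x = (2.6598)

1 0.8958 2->0
2 1.8332 0->2
3 2.5847 2->0
4 3.5221 0->2
5 4.2737 2->0
final: 0 2.6598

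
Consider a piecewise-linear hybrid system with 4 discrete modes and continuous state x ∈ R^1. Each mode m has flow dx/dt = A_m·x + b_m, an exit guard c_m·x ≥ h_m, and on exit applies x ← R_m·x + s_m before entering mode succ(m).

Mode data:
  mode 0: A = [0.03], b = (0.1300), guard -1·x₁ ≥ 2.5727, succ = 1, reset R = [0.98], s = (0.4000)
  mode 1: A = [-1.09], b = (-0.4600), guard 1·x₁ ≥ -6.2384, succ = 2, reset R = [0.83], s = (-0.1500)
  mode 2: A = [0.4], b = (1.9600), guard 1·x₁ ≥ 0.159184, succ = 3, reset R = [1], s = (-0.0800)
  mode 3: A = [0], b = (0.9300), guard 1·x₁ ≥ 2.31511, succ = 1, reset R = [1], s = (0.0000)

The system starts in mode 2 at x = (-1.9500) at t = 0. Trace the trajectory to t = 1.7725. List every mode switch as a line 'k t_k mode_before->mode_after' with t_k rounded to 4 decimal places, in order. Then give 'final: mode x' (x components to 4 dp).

Mode 2: guard c·x = 0.1592 hit at Δt = 1.3485 (t = 1.3485), x⁻ = (0.1592) → reset → x⁺ = (0.0792), jump to mode 3
Mode 3: flow for 0.4240 to horizon, guard not reached → x = (0.4735)

1 1.3485 2->3
final: 3 0.4735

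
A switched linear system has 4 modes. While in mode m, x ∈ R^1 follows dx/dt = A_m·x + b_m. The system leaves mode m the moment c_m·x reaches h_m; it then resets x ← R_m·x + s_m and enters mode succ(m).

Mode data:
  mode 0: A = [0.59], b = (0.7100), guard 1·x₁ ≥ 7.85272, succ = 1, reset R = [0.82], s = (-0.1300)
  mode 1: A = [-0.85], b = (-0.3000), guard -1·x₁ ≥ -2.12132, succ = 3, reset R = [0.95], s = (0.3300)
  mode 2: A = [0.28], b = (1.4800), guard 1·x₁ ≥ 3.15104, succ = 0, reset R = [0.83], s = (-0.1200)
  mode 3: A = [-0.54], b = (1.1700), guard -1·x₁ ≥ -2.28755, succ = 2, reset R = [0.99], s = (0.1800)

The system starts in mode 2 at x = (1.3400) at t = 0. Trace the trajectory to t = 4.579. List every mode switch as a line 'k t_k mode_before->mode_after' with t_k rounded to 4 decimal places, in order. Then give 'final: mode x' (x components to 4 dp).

Mode 2: guard c·x = 3.1510 hit at Δt = 0.8630 (t = 0.8630), x⁻ = (3.1510) → reset → x⁺ = (2.4954), jump to mode 0
Mode 0: guard c·x = 7.8527 hit at Δt = 1.5177 (t = 2.3807), x⁻ = (7.8527) → reset → x⁺ = (6.3092), jump to mode 1
Mode 1: guard c·x = -2.1213 hit at Δt = 1.1653 (t = 3.5460), x⁻ = (2.1213) → reset → x⁺ = (2.3453), jump to mode 3
Mode 3: guard c·x = -2.2875 hit at Δt = 0.7227 (t = 4.2687), x⁻ = (2.2875) → reset → x⁺ = (2.4447), jump to mode 2
Mode 2: flow for 0.3103 to horizon, guard not reached → x = (3.1464)

1 0.8630 2->0
2 2.3807 0->1
3 3.5460 1->3
4 4.2687 3->2
final: 2 3.1464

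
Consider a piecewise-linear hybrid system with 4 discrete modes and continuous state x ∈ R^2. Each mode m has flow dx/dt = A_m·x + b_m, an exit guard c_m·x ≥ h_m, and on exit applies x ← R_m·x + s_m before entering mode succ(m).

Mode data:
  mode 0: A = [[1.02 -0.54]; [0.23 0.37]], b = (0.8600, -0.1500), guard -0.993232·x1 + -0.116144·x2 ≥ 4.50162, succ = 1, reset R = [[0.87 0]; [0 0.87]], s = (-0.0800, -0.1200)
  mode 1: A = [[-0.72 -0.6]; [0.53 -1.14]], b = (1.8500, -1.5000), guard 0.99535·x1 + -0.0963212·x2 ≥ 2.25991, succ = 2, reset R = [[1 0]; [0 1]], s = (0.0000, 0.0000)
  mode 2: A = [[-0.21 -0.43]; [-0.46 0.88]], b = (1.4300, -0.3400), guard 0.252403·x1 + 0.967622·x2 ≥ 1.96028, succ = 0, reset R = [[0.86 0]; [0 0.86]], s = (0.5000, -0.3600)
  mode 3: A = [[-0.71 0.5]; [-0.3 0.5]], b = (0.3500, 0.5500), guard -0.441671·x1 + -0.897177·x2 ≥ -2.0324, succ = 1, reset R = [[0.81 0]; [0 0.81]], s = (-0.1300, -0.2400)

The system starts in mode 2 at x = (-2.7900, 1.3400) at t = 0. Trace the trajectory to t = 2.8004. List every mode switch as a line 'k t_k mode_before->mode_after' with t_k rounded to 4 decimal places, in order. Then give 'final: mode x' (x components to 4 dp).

Mode 2: guard c·x = 1.9603 hit at Δt = 0.5054 (t = 0.5054), x⁻ = (-2.2251, 2.6063) → reset → x⁺ = (-1.4136, 1.8814), jump to mode 0
Mode 0: guard c·x = 4.5016 hit at Δt = 1.1099 (t = 1.6153), x⁻ = (-4.7417, 1.7906) → reset → x⁺ = (-4.2053, 1.4378), jump to mode 1
Mode 1: flow for 1.1851 to horizon, guard not reached → x = (-0.0766, -1.1320)

1 0.5054 2->0
2 1.6153 0->1
final: 1 -0.0766 -1.1320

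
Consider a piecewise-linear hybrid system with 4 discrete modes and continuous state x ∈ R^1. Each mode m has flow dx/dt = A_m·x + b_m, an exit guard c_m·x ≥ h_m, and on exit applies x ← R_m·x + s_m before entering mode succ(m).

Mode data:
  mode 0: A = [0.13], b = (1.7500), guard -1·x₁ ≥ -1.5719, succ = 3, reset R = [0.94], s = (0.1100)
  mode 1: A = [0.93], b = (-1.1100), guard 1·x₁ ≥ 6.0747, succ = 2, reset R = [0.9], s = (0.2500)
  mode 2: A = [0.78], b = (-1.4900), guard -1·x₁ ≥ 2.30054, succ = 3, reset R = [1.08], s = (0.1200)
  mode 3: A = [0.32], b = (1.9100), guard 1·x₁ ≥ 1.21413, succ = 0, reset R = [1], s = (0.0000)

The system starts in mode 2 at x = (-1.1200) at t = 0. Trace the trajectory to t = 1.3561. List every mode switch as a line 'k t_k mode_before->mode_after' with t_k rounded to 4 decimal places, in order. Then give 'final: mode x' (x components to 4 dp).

Mode 2: guard c·x = 2.3005 hit at Δt = 0.4218 (t = 0.4218), x⁻ = (-2.3005) → reset → x⁺ = (-2.3646), jump to mode 3
Mode 3: flow for 0.9343 to horizon, guard not reached → x = (-1.1086)

1 0.4218 2->3
final: 3 -1.1086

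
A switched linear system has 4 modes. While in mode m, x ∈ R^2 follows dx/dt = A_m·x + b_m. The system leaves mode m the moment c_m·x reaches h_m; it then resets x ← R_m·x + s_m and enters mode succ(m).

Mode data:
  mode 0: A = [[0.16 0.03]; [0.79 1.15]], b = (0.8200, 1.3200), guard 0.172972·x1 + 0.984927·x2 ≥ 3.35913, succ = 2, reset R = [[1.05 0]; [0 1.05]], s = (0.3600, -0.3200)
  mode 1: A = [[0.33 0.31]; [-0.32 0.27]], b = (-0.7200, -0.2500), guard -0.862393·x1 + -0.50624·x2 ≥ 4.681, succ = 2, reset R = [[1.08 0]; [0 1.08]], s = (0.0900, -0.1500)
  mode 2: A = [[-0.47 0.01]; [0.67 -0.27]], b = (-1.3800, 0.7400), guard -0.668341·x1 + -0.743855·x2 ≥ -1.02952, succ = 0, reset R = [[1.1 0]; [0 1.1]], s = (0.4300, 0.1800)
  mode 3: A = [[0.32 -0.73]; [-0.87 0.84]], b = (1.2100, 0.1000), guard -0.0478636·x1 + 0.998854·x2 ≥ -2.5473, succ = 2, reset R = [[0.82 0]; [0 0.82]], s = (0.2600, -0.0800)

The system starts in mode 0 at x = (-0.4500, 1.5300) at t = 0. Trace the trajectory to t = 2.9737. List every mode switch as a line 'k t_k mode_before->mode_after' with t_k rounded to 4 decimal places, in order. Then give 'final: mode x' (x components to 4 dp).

Mode 0: guard c·x = 3.3591 hit at Δt = 0.4896 (t = 0.4896), x⁻ = (-0.0330, 3.4163) → reset → x⁺ = (0.3253, 3.2671), jump to mode 2
Mode 2: guard c·x = -1.0295 hit at Δt = 1.5170 (t = 2.0066), x⁻ = (-1.3051, 2.5567) → reset → x⁺ = (-1.0057, 2.9923), jump to mode 0
Mode 0: guard c·x = 3.3591 hit at Δt = 0.1333 (t = 2.1399), x⁻ = (-0.9037, 3.5692) → reset → x⁺ = (-0.5888, 3.4277), jump to mode 2
Mode 2: flow for 0.8338 to horizon, guard not reached → x = (-1.3285, 2.7909)

1 0.4896 0->2
2 2.0066 2->0
3 2.1399 0->2
final: 2 -1.3285 2.7909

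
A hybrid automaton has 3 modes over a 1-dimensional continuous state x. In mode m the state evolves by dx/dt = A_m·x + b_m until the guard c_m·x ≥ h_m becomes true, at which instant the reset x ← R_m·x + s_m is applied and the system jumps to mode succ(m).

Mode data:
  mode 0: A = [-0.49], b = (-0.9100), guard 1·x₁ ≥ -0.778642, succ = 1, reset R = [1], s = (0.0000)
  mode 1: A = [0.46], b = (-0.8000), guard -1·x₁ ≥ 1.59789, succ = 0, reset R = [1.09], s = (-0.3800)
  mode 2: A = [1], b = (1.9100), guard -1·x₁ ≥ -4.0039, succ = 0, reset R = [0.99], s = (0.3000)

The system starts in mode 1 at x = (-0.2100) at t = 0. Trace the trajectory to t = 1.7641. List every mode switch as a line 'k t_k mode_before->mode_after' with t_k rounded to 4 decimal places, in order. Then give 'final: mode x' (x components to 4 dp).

1 1.1689 1->0
final: 0 -2.0548

Mode 1: guard c·x = 1.5979 hit at Δt = 1.1689 (t = 1.1689), x⁻ = (-1.5979) → reset → x⁺ = (-2.1217), jump to mode 0
Mode 0: flow for 0.5952 to horizon, guard not reached → x = (-2.0548)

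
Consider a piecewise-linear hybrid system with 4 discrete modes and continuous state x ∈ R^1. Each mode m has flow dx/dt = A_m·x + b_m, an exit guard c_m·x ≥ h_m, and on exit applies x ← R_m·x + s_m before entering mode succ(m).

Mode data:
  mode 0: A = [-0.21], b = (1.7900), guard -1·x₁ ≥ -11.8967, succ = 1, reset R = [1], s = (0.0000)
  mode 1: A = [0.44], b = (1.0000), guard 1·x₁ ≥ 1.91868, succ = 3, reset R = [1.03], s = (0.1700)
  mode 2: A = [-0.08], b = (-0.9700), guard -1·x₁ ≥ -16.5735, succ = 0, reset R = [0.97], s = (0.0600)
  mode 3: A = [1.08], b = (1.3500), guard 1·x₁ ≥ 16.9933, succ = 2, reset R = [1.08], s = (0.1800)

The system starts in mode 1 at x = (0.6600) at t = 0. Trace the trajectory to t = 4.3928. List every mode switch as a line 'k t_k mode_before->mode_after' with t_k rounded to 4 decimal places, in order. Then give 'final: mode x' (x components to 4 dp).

Mode 1: guard c·x = 1.9187 hit at Δt = 0.8116 (t = 0.8116), x⁻ = (1.9187) → reset → x⁺ = (2.1462), jump to mode 3
Mode 3: guard c·x = 16.9933 hit at Δt = 1.5566 (t = 2.3682), x⁻ = (16.9933) → reset → x⁺ = (18.5328), jump to mode 2
Mode 2: guard c·x = -16.5735 hit at Δt = 0.8255 (t = 3.1937), x⁻ = (16.5735) → reset → x⁺ = (16.1363), jump to mode 0
Mode 0: flow for 1.1991 to horizon, guard not reached → x = (14.4417)

1 0.8116 1->3
2 2.3682 3->2
3 3.1937 2->0
final: 0 14.4417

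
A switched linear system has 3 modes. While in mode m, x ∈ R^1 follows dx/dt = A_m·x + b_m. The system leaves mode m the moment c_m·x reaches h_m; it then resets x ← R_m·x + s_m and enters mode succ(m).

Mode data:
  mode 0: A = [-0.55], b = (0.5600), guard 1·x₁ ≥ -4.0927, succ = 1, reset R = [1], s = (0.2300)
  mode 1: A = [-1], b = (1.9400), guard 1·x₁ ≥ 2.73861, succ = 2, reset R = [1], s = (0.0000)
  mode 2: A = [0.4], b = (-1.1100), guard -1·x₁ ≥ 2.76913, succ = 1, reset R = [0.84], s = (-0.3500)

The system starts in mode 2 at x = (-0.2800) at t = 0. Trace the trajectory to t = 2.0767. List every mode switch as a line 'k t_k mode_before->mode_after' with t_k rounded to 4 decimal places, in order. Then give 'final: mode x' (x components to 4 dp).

Mode 2: guard c·x = 2.7691 hit at Δt = 1.4899 (t = 1.4899), x⁻ = (-2.7691) → reset → x⁺ = (-2.6761), jump to mode 1
Mode 1: flow for 0.5868 to horizon, guard not reached → x = (-0.6270)

1 1.4899 2->1
final: 1 -0.6270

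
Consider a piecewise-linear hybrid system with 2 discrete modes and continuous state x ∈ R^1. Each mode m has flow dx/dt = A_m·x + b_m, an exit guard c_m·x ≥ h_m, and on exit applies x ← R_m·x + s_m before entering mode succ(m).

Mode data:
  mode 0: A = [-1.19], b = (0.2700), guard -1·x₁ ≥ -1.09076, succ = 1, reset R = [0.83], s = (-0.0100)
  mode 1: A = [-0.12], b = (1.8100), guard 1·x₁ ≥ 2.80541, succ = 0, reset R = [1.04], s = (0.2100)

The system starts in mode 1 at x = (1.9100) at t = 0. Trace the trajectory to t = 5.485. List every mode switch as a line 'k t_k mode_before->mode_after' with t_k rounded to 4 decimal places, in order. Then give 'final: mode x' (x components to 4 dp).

Mode 1: guard c·x = 2.8054 hit at Δt = 0.5866 (t = 0.5866), x⁻ = (2.8054) → reset → x⁺ = (3.1276), jump to mode 0
Mode 0: guard c·x = -1.0908 hit at Δt = 1.0179 (t = 1.6045), x⁻ = (1.0908) → reset → x⁺ = (0.8953), jump to mode 1
Mode 1: guard c·x = 2.8054 hit at Δt = 1.2049 (t = 2.8094), x⁻ = (2.8054) → reset → x⁺ = (3.1276), jump to mode 0
Mode 0: guard c·x = -1.0908 hit at Δt = 1.0179 (t = 3.8273), x⁻ = (1.0908) → reset → x⁺ = (0.8953), jump to mode 1
Mode 1: guard c·x = 2.8054 hit at Δt = 1.2049 (t = 5.0323), x⁻ = (2.8054) → reset → x⁺ = (3.1276), jump to mode 0
Mode 0: flow for 0.4527 to horizon, guard not reached → x = (1.9195)

1 0.5866 1->0
2 1.6045 0->1
3 2.8094 1->0
4 3.8273 0->1
5 5.0323 1->0
final: 0 1.9195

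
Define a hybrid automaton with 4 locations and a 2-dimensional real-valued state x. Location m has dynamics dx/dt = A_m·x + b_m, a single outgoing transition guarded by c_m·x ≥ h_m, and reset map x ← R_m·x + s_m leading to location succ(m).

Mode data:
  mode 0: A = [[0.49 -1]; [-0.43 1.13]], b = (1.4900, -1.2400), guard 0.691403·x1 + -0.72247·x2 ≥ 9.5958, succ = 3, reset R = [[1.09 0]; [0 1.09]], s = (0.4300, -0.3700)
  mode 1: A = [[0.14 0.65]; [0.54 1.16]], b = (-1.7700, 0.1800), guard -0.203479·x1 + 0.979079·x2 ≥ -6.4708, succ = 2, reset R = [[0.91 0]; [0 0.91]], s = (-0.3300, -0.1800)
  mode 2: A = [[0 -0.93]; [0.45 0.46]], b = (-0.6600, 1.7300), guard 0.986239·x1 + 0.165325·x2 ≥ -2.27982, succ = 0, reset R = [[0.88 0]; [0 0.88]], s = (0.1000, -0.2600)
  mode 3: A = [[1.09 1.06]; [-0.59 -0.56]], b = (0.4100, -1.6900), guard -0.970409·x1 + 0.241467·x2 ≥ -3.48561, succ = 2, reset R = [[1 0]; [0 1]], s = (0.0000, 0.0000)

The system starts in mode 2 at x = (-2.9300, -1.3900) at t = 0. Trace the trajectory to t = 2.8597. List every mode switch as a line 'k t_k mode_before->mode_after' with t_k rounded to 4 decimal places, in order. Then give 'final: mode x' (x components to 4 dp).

1 1.2238 2->0
2 2.3546 0->3
final: 3 3.6246 -9.2607

Mode 2: guard c·x = -2.2798 hit at Δt = 1.2238 (t = 1.2238), x⁻ = (-2.0634, -1.4810) → reset → x⁺ = (-1.7158, -1.5632), jump to mode 0
Mode 0: guard c·x = 9.5958 hit at Δt = 1.1308 (t = 2.3546), x⁻ = (4.9741, -8.5217) → reset → x⁺ = (5.8518, -9.6587), jump to mode 3
Mode 3: flow for 0.5051 to horizon, guard not reached → x = (3.6246, -9.2607)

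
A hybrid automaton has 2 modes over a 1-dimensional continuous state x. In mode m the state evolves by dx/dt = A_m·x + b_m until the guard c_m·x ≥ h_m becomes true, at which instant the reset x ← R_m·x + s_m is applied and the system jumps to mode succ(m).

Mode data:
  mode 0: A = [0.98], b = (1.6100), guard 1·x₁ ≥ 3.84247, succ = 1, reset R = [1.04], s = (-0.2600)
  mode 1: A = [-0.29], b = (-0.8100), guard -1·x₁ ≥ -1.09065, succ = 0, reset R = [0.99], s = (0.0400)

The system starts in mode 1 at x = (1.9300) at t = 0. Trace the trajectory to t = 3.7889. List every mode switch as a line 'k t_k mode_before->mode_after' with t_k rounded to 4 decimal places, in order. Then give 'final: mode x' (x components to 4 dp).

1 0.6747 1->0
2 1.3746 0->1
3 3.1660 1->0
final: 0 3.4440

Mode 1: guard c·x = -1.0906 hit at Δt = 0.6747 (t = 0.6747), x⁻ = (1.0907) → reset → x⁺ = (1.1197), jump to mode 0
Mode 0: guard c·x = 3.8425 hit at Δt = 0.6999 (t = 1.3746), x⁻ = (3.8425) → reset → x⁺ = (3.7362), jump to mode 1
Mode 1: guard c·x = -1.0906 hit at Δt = 1.7914 (t = 3.1660), x⁻ = (1.0907) → reset → x⁺ = (1.1197), jump to mode 0
Mode 0: flow for 0.6229 to horizon, guard not reached → x = (3.4440)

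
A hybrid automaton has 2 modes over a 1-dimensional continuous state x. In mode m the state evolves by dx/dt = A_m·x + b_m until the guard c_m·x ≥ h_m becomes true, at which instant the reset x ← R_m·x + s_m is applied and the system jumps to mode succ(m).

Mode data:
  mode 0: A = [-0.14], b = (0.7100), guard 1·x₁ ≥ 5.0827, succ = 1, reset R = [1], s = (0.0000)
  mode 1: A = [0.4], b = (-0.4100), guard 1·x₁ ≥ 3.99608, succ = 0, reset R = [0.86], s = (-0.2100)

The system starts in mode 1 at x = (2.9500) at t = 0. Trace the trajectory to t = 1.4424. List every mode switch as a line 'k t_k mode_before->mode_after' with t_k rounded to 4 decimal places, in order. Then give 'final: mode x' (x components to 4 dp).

1 1.0850 1->0
final: 0 3.3167

Mode 1: guard c·x = 3.9961 hit at Δt = 1.0850 (t = 1.0850), x⁻ = (3.9961) → reset → x⁺ = (3.2266), jump to mode 0
Mode 0: flow for 0.3574 to horizon, guard not reached → x = (3.3167)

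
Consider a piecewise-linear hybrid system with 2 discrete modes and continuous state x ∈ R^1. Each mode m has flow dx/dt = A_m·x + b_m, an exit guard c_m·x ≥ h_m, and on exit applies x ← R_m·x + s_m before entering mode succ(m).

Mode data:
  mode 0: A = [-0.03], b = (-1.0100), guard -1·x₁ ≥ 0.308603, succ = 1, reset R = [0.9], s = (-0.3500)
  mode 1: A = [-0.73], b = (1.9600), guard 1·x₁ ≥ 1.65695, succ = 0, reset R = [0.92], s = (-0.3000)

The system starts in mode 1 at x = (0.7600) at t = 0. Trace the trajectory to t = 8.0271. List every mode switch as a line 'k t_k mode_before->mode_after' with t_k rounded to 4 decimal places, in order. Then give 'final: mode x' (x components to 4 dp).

1 0.8593 1->0
2 2.3570 0->1
3 3.9600 1->0
4 5.4577 0->1
5 7.0606 1->0
final: 0 0.2273

Mode 1: guard c·x = 1.6569 hit at Δt = 0.8593 (t = 0.8593), x⁻ = (1.6569) → reset → x⁺ = (1.2244), jump to mode 0
Mode 0: guard c·x = 0.3086 hit at Δt = 1.4977 (t = 2.3570), x⁻ = (-0.3086) → reset → x⁺ = (-0.6277), jump to mode 1
Mode 1: guard c·x = 1.6569 hit at Δt = 1.6030 (t = 3.9600), x⁻ = (1.6569) → reset → x⁺ = (1.2244), jump to mode 0
Mode 0: guard c·x = 0.3086 hit at Δt = 1.4977 (t = 5.4577), x⁻ = (-0.3086) → reset → x⁺ = (-0.6277), jump to mode 1
Mode 1: guard c·x = 1.6569 hit at Δt = 1.6030 (t = 7.0606), x⁻ = (1.6569) → reset → x⁺ = (1.2244), jump to mode 0
Mode 0: flow for 0.9665 to horizon, guard not reached → x = (0.2273)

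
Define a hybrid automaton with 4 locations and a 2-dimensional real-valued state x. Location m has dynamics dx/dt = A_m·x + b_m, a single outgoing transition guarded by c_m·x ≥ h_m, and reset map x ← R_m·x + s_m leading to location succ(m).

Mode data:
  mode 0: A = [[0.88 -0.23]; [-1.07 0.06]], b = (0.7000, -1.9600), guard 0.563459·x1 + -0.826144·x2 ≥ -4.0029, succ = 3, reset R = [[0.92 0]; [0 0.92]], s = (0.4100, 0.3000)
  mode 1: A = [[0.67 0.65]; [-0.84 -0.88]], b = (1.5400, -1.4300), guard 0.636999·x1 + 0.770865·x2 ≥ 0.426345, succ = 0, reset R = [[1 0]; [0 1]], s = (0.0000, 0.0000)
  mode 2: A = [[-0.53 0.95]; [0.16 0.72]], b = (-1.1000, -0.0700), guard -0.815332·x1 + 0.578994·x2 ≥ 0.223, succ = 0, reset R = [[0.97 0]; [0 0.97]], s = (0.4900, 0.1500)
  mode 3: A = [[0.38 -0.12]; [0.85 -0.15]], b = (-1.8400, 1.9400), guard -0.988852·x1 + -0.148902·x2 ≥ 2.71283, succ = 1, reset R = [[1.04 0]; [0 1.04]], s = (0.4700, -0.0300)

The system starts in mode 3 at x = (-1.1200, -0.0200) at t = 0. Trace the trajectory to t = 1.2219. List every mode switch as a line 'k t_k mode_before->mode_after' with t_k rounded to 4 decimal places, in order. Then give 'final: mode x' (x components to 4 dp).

Mode 3: guard c·x = 2.7128 hit at Δt = 0.6381 (t = 0.6381), x⁻ = (-2.7687, 0.1677) → reset → x⁺ = (-2.4094, 0.1444), jump to mode 1
Mode 1: flow for 0.5838 to horizon, guard not reached → x = (-2.3461, 0.3476)

1 0.6381 3->1
final: 1 -2.3461 0.3476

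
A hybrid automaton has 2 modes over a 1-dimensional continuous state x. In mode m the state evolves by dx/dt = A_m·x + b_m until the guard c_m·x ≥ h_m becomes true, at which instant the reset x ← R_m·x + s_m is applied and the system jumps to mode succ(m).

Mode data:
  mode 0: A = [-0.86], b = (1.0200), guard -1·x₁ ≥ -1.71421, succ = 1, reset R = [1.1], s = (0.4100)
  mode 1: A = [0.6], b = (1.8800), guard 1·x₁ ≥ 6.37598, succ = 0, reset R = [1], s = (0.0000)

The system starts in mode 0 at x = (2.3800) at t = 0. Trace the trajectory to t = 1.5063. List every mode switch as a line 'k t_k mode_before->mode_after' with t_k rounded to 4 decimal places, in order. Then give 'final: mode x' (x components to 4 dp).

1 0.9484 0->1
final: 1 4.4541

Mode 0: guard c·x = -1.7142 hit at Δt = 0.9484 (t = 0.9484), x⁻ = (1.7142) → reset → x⁺ = (2.2956), jump to mode 1
Mode 1: flow for 0.5579 to horizon, guard not reached → x = (4.4541)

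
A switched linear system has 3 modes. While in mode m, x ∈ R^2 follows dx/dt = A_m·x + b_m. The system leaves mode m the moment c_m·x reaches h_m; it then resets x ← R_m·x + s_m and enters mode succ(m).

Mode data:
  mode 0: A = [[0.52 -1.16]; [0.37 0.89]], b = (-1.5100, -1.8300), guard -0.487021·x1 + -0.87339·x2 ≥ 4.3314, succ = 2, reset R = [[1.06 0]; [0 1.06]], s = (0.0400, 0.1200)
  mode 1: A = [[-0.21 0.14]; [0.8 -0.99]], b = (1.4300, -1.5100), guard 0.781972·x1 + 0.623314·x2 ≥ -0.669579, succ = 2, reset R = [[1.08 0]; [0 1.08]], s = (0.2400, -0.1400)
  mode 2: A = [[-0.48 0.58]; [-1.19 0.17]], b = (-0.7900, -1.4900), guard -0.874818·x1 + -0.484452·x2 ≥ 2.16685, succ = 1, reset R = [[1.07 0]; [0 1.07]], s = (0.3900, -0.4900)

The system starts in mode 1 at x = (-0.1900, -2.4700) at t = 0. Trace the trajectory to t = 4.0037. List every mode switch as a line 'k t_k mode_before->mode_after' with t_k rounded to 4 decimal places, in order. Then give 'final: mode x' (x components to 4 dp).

Mode 1: guard c·x = -0.6696 hit at Δt = 0.7539 (t = 0.7539), x⁻ = (0.6242, -1.8573) → reset → x⁺ = (0.9141, -2.1459), jump to mode 2
Mode 2: guard c·x = 2.1669 hit at Δt = 0.5891 (t = 1.3430), x⁻ = (-0.5779, -3.4293) → reset → x⁺ = (-0.2283, -4.1594), jump to mode 1
Mode 1: guard c·x = -0.6696 hit at Δt = 1.1510 (t = 2.4940), x⁻ = (0.8526, -2.1438) → reset → x⁺ = (1.1608, -2.4553), jump to mode 2
Mode 2: guard c·x = 2.1669 hit at Δt = 0.5388 (t = 3.0328), x⁻ = (-0.3688, -3.8069) → reset → x⁺ = (-0.0046, -4.5633), jump to mode 1
Mode 1: flow for 0.9709 to horizon, guard not reached → x = (0.8392, -2.4501)

1 0.7539 1->2
2 1.3430 2->1
3 2.4940 1->2
4 3.0328 2->1
final: 1 0.8392 -2.4501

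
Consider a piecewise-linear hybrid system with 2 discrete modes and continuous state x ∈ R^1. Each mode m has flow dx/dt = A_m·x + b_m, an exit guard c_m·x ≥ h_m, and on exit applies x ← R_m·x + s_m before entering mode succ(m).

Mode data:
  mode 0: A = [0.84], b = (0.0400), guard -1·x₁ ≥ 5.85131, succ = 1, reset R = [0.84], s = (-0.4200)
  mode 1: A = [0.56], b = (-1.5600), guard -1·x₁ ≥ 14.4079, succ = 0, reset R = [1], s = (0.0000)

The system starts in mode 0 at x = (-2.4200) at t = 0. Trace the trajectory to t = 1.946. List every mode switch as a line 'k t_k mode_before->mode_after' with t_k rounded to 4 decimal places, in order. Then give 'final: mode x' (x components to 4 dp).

1 1.0650 0->1
final: 1 -10.5146

Mode 0: guard c·x = 5.8513 hit at Δt = 1.0650 (t = 1.0650), x⁻ = (-5.8513) → reset → x⁺ = (-5.3351), jump to mode 1
Mode 1: flow for 0.8810 to horizon, guard not reached → x = (-10.5146)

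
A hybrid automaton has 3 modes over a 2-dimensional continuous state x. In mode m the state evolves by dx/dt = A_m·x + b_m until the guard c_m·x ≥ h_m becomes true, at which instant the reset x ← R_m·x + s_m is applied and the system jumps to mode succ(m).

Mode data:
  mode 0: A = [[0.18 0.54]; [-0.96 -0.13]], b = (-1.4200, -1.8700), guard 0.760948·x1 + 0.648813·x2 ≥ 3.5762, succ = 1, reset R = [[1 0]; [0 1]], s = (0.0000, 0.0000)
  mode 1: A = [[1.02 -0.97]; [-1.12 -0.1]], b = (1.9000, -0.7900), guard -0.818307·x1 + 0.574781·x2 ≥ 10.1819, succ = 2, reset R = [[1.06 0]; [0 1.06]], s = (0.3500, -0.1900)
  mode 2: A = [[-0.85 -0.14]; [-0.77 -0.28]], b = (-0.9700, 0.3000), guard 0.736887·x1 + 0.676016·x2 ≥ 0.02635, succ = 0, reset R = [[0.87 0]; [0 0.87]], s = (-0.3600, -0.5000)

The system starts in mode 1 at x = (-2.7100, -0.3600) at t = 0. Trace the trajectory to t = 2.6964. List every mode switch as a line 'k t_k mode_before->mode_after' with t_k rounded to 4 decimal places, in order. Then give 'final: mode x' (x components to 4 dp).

Mode 1: guard c·x = 10.1819 hit at Δt = 1.3665 (t = 1.3665), x⁻ = (-8.7711, 5.2271) → reset → x⁺ = (-8.9473, 5.3508), jump to mode 2
Mode 2: guard c·x = 0.0263 hit at Δt = 0.4610 (t = 1.8275), x⁻ = (-6.7656, 7.4138) → reset → x⁺ = (-6.2461, 5.9500), jump to mode 0
Mode 0: flow for 0.8689 to horizon, guard not reached → x = (-4.9842, 8.2831)

1 1.3665 1->2
2 1.8275 2->0
final: 0 -4.9842 8.2831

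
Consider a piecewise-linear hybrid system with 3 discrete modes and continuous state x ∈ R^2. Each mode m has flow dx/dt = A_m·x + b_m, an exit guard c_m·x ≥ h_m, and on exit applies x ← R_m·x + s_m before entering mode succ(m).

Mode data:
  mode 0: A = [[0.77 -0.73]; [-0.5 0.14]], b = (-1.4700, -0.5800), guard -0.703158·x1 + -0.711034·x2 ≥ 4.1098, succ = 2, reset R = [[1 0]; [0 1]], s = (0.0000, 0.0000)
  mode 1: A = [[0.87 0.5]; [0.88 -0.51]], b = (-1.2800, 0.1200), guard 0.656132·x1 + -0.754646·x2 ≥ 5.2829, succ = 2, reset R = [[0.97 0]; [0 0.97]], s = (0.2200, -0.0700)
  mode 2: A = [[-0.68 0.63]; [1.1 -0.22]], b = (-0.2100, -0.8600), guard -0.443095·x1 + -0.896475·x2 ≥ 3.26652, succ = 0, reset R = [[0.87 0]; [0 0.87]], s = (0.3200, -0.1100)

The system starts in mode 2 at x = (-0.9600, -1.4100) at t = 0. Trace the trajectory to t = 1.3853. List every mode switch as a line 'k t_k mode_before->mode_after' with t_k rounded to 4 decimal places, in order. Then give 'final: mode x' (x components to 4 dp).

1 0.8409 2->0
final: 0 -1.2308 -2.8242

Mode 2: guard c·x = 3.2665 hit at Δt = 0.8409 (t = 0.8409), x⁻ = (-1.5588, -2.8733) → reset → x⁺ = (-1.0362, -2.6097), jump to mode 0
Mode 0: flow for 0.5444 to horizon, guard not reached → x = (-1.2308, -2.8242)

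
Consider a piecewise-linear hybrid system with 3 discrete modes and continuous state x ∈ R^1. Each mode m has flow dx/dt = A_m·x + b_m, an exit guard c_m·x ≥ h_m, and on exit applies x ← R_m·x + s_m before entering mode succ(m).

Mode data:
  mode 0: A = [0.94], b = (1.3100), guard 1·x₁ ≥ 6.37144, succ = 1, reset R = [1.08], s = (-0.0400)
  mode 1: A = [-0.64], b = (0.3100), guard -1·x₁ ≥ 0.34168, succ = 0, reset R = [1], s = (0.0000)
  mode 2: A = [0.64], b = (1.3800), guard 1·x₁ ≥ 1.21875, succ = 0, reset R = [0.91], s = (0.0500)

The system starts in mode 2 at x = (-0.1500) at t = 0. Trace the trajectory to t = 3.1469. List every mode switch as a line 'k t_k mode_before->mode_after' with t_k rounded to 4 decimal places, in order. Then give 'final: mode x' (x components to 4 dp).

Mode 2: guard c·x = 1.2188 hit at Δt = 0.8127 (t = 0.8127), x⁻ = (1.2187) → reset → x⁺ = (1.1591), jump to mode 0
Mode 0: guard c·x = 6.3714 hit at Δt = 1.1835 (t = 1.9962), x⁻ = (6.3714) → reset → x⁺ = (6.8412), jump to mode 1
Mode 1: flow for 1.1507 to horizon, guard not reached → x = (3.5281)

1 0.8127 2->0
2 1.9962 0->1
final: 1 3.5281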